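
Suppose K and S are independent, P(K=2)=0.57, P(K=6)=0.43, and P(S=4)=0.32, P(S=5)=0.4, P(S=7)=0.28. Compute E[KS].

19.4928

E[KS] = Σ_k Σ_s ks · P(K=k)P(S=s)
 = 8·0.1824 + 10·0.228 + 14·0.1596 + 24·0.1376 + 30·0.172 + 42·0.1204
 = 1.4592 + 2.28 + 2.2344 + 3.3024 + 5.16 + 5.0568
 = 19.4928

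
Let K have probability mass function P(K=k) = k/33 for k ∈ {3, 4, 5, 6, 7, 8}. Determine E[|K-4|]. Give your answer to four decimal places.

E[|K-4|] = Σ |k-4|·P(K=k)
 = 1·1/11 + 0·4/33 + 1·5/33 + 2·2/11 + 3·7/33 + 4·8/33
 = 1/11 + 0 + 5/33 + 4/11 + 7/11 + 32/33
 = 73/33

2.2121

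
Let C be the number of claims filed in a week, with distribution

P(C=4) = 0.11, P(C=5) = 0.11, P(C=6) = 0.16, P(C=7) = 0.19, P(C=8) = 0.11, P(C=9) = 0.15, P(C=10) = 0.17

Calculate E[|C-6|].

E[|C-6|] = Σ |c-6|·P(C=c)
 = 2·0.11 + 1·0.11 + 0·0.16 + 1·0.19 + 2·0.11 + 3·0.15 + 4·0.17
 = 0.22 + 0.11 + 0 + 0.19 + 0.22 + 0.45 + 0.68
 = 1.87

1.87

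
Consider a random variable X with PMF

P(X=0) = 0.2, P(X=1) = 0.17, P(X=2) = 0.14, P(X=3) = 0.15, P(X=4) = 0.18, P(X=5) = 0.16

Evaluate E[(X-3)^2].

3.44

E[(X-3)^2] = Σ (x-3)^2·P(X=x)
 = 9·0.2 + 4·0.17 + 1·0.14 + 0·0.15 + 1·0.18 + 4·0.16
 = 1.8 + 0.68 + 0.14 + 0 + 0.18 + 0.64
 = 3.44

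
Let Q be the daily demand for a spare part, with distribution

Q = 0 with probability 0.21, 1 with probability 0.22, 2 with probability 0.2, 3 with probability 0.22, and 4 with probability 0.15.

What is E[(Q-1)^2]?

E[(Q-1)^2] = Σ (q-1)^2·P(Q=q)
 = 1·0.21 + 0·0.22 + 1·0.2 + 4·0.22 + 9·0.15
 = 0.21 + 0 + 0.2 + 0.88 + 1.35
 = 2.64

2.64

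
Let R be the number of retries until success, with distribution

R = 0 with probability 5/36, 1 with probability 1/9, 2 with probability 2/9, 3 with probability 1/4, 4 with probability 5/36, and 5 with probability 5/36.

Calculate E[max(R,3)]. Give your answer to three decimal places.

E[max(R,3)] = Σ max(r,3)·P(R=r)
 = 3·5/36 + 3·1/9 + 3·2/9 + 3·1/4 + 4·5/36 + 5·5/36
 = 5/12 + 1/3 + 2/3 + 3/4 + 5/9 + 25/36
 = 41/12

3.417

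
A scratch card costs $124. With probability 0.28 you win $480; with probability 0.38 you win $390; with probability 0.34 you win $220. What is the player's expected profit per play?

233.4

E[payout] = 480·0.28 + 390·0.38 + 220·0.34
 = 134.4 + 148.2 + 74.8
 = 357.4
Net = 357.4 - 124 = 233.4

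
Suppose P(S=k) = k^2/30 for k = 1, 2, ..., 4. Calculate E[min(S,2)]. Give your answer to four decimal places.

E[min(S,2)] = Σ min(s,2)·P(S=s)
 = 1·1/30 + 2·2/15 + 2·3/10 + 2·8/15
 = 1/30 + 4/15 + 3/5 + 16/15
 = 59/30

1.9667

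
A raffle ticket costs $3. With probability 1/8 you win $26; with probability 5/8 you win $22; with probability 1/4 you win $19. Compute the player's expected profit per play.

E[payout] = 26·1/8 + 22·5/8 + 19·1/4
 = 13/4 + 55/4 + 19/4
 = 87/4
Net = 87/4 - 3 = 75/4

18.75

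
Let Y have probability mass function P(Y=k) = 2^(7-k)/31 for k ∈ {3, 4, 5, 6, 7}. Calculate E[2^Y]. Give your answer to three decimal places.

E[2^Y] = Σ 2^y·P(Y=y)
 = 8·16/31 + 16·8/31 + 32·4/31 + 64·2/31 + 128·1/31
 = 128/31 + 128/31 + 128/31 + 128/31 + 128/31
 = 640/31

20.645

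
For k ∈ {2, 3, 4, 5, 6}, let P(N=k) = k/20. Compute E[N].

4.5

E[N] = Σ n·P(N=n)
 = 2·1/10 + 3·3/20 + 4·1/5 + 5·1/4 + 6·3/10
 = 1/5 + 9/20 + 4/5 + 5/4 + 9/5
 = 9/2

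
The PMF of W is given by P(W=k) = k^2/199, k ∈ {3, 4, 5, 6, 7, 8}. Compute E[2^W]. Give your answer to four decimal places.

E[2^W] = Σ 2^w·P(W=w)
 = 8·9/199 + 16·16/199 + 32·25/199 + 64·36/199 + 128·49/199 + 256·64/199
 = 72/199 + 256/199 + 800/199 + 2304/199 + 6272/199 + 16384/199
 = 26088/199

131.0955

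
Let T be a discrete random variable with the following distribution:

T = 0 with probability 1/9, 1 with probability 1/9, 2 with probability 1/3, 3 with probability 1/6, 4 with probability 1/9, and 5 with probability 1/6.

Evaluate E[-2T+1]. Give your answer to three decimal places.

-4.111

E[-2T+1] = Σ (-2t+1)·P(T=t)
 = 1·1/9 + (-1)·1/9 + (-3)·1/3 + (-5)·1/6 + (-7)·1/9 + (-9)·1/6
 = 1/9 + (-1/9) + (-1) + (-5/6) + (-7/9) + (-3/2)
 = -37/9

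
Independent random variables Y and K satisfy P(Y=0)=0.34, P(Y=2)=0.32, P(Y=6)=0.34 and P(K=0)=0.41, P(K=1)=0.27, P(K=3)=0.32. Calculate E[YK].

E[YK] = Σ_y Σ_k yk · P(Y=y)P(K=k)
 = 0·0.1394 + 0·0.0918 + 0·0.1088 + 0·0.1312 + 2·0.0864 + 6·0.1024 + 0·0.1394 + 6·0.0918 + 18·0.1088
 = 0 + 0 + 0 + 0 + 0.1728 + 0.6144 + 0 + 0.5508 + 1.9584
 = 3.2964

3.2964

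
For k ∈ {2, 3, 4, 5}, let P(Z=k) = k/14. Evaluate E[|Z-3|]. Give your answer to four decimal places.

E[|Z-3|] = Σ |z-3|·P(Z=z)
 = 1·1/7 + 0·3/14 + 1·2/7 + 2·5/14
 = 1/7 + 0 + 2/7 + 5/7
 = 8/7

1.1429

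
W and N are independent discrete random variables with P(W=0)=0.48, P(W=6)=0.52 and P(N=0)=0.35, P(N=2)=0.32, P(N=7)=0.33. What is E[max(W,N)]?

E[max(W,N)] = Σ_w Σ_n max(w,n) · P(W=w)P(N=n)
 = 0·0.168 + 2·0.1536 + 7·0.1584 + 6·0.182 + 6·0.1664 + 7·0.1716
 = 0 + 0.3072 + 1.1088 + 1.092 + 0.9984 + 1.2012
 = 4.7076

4.7076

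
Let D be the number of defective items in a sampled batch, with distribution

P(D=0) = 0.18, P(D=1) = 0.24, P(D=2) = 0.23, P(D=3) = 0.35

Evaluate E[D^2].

4.31

E[D^2] = Σ d^2·P(D=d)
 = 0·0.18 + 1·0.24 + 4·0.23 + 9·0.35
 = 0 + 0.24 + 0.92 + 3.15
 = 4.31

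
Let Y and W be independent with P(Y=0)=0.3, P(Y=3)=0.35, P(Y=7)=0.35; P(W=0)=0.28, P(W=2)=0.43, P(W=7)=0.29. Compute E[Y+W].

6.39

E[Y+W] = Σ_y Σ_w (y+w) · P(Y=y)P(W=w)
 = 0·0.084 + 2·0.129 + 7·0.087 + 3·0.098 + 5·0.1505 + 10·0.1015 + 7·0.098 + 9·0.1505 + 14·0.1015
 = 0 + 0.258 + 0.609 + 0.294 + 0.7525 + 1.015 + 0.686 + 1.3545 + 1.421
 = 6.39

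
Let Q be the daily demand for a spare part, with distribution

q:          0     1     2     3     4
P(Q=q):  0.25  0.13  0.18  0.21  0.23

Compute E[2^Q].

E[2^Q] = Σ 2^q·P(Q=q)
 = 1·0.25 + 2·0.13 + 4·0.18 + 8·0.21 + 16·0.23
 = 0.25 + 0.26 + 0.72 + 1.68 + 3.68
 = 6.59

6.59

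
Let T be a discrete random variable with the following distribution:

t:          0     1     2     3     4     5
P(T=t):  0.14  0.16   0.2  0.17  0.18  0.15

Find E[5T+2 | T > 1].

P(T > 1) = 0.2 + 0.17 + 0.18 + 0.15 = 0.7.
E[5T+2 | T > 1] = [12·0.2 + 17·0.17 + 22·0.18 + 27·0.15] / 0.7
 = 13.3 / 0.7
 = 19

19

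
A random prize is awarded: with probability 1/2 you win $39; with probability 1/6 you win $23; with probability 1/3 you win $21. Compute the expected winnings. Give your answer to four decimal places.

E[payout] = 39·1/2 + 23·1/6 + 21·1/3
 = 39/2 + 23/6 + 7
 = 91/3

30.3333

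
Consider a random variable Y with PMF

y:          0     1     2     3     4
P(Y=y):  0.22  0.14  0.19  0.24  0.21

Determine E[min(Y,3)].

E[min(Y,3)] = Σ min(y,3)·P(Y=y)
 = 0·0.22 + 1·0.14 + 2·0.19 + 3·0.24 + 3·0.21
 = 0 + 0.14 + 0.38 + 0.72 + 0.63
 = 1.87

1.87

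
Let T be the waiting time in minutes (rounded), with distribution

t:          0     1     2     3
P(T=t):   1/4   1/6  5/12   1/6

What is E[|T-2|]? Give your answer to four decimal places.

0.8333

E[|T-2|] = Σ |t-2|·P(T=t)
 = 2·1/4 + 1·1/6 + 0·5/12 + 1·1/6
 = 1/2 + 1/6 + 0 + 1/6
 = 5/6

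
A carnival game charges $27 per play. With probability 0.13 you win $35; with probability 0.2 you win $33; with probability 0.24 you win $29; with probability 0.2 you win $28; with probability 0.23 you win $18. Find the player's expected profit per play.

0.85

E[payout] = 35·0.13 + 33·0.2 + 29·0.24 + 28·0.2 + 18·0.23
 = 4.55 + 6.6 + 6.96 + 5.6 + 4.14
 = 27.85
Net = 27.85 - 27 = 0.85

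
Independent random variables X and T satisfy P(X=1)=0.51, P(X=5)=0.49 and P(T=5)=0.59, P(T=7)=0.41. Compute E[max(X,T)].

5.82

E[max(X,T)] = Σ_x Σ_t max(x,t) · P(X=x)P(T=t)
 = 5·0.3009 + 7·0.2091 + 5·0.2891 + 7·0.2009
 = 1.5045 + 1.4637 + 1.4455 + 1.4063
 = 5.82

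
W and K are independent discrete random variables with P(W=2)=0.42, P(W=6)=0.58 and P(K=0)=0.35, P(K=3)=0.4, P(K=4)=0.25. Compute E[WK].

9.504

E[WK] = Σ_w Σ_k wk · P(W=w)P(K=k)
 = 0·0.147 + 6·0.168 + 8·0.105 + 0·0.203 + 18·0.232 + 24·0.145
 = 0 + 1.008 + 0.84 + 0 + 4.176 + 3.48
 = 9.504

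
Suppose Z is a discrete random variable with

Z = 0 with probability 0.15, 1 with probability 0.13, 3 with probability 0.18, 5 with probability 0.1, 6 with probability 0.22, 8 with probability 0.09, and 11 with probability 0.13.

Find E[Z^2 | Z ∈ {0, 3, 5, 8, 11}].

P(Z ∈ {0, 3, 5, 8, 11}) = 0.15 + 0.18 + 0.1 + 0.09 + 0.13 = 0.65.
E[Z^2 | Z ∈ {0, 3, 5, 8, 11}] = [0·0.15 + 9·0.18 + 25·0.1 + 64·0.09 + 121·0.13] / 0.65
 = 25.61 / 0.65
 = 197/5

39.4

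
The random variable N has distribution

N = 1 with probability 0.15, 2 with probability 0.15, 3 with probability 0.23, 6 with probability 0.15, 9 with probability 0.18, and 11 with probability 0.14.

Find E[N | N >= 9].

P(N >= 9) = 0.18 + 0.14 = 0.32.
E[N | N >= 9] = [9·0.18 + 11·0.14] / 0.32
 = 3.16 / 0.32
 = 79/8

9.875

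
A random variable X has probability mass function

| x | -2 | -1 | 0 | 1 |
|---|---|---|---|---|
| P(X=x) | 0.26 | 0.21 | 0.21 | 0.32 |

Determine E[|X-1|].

E[|X-1|] = Σ |x-1|·P(X=x)
 = 3·0.26 + 2·0.21 + 1·0.21 + 0·0.32
 = 0.78 + 0.42 + 0.21 + 0
 = 1.41

1.41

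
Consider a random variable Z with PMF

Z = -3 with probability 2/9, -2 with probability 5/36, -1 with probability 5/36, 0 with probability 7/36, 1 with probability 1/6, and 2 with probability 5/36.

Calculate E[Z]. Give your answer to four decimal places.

E[Z] = Σ z·P(Z=z)
 = (-3)·2/9 + (-2)·5/36 + (-1)·5/36 + 0·7/36 + 1·1/6 + 2·5/36
 = (-2/3) + (-5/18) + (-5/36) + 0 + 1/6 + 5/18
 = -23/36

-0.6389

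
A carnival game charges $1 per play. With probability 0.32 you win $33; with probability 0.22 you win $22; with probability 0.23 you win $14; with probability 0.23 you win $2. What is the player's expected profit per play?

E[payout] = 33·0.32 + 22·0.22 + 14·0.23 + 2·0.23
 = 10.56 + 4.84 + 3.22 + 0.46
 = 19.08
Net = 19.08 - 1 = 18.08

18.08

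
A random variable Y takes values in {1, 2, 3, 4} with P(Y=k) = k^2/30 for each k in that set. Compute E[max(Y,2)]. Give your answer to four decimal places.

E[max(Y,2)] = Σ max(y,2)·P(Y=y)
 = 2·1/30 + 2·2/15 + 3·3/10 + 4·8/15
 = 1/15 + 4/15 + 9/10 + 32/15
 = 101/30

3.3667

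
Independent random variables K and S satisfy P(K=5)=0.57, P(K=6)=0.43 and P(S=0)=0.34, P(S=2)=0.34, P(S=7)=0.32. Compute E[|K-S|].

3.5148

E[|K-S|] = Σ_k Σ_s |k-s| · P(K=k)P(S=s)
 = 5·0.1938 + 3·0.1938 + 2·0.1824 + 6·0.1462 + 4·0.1462 + 1·0.1376
 = 0.969 + 0.5814 + 0.3648 + 0.8772 + 0.5848 + 0.1376
 = 3.5148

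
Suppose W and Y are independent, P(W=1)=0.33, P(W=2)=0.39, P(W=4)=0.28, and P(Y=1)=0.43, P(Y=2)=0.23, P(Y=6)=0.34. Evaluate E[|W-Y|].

E[|W-Y|] = Σ_w Σ_y |w-y| · P(W=w)P(Y=y)
 = 0·0.1419 + 1·0.0759 + 5·0.1122 + 1·0.1677 + 0·0.0897 + 4·0.1326 + 3·0.1204 + 2·0.0644 + 2·0.0952
 = 0 + 0.0759 + 0.561 + 0.1677 + 0 + 0.5304 + 0.3612 + 0.1288 + 0.1904
 = 2.0154

2.0154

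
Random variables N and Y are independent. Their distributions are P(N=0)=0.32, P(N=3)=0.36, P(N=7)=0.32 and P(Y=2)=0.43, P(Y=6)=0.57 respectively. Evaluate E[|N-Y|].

E[|N-Y|] = Σ_n Σ_y |n-y| · P(N=n)P(Y=y)
 = 2·0.1376 + 6·0.1824 + 1·0.1548 + 3·0.2052 + 5·0.1376 + 1·0.1824
 = 0.2752 + 1.0944 + 0.1548 + 0.6156 + 0.688 + 0.1824
 = 3.0104

3.0104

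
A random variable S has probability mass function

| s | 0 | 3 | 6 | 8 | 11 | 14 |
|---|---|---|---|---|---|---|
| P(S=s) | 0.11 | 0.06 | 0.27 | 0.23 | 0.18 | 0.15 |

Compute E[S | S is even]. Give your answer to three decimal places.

P(S is even) = 0.11 + 0.27 + 0.23 + 0.15 = 0.76.
E[S | S is even] = [0·0.11 + 6·0.27 + 8·0.23 + 14·0.15] / 0.76
 = 5.56 / 0.76
 = 139/19

7.316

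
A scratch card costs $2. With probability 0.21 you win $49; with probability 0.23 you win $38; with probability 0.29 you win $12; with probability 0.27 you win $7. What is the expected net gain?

E[payout] = 49·0.21 + 38·0.23 + 12·0.29 + 7·0.27
 = 10.29 + 8.74 + 3.48 + 1.89
 = 24.4
Net = 24.4 - 2 = 22.4

22.4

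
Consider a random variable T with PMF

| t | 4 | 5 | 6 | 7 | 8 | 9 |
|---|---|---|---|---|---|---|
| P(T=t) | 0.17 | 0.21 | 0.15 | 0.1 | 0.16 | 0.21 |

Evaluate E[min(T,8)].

E[min(T,8)] = Σ min(t,8)·P(T=t)
 = 4·0.17 + 5·0.21 + 6·0.15 + 7·0.1 + 8·0.16 + 8·0.21
 = 0.68 + 1.05 + 0.9 + 0.7 + 1.28 + 1.68
 = 6.29

6.29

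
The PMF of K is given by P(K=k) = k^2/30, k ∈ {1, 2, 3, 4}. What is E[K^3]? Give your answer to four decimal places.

43.3333

E[K^3] = Σ k^3·P(K=k)
 = 1·1/30 + 8·2/15 + 27·3/10 + 64·8/15
 = 1/30 + 16/15 + 81/10 + 512/15
 = 130/3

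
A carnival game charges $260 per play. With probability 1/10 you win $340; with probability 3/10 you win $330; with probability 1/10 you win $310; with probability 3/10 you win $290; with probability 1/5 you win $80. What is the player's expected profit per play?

E[payout] = 340·1/10 + 330·3/10 + 310·1/10 + 290·3/10 + 80·1/5
 = 34 + 99 + 31 + 87 + 16
 = 267
Net = 267 - 260 = 7

7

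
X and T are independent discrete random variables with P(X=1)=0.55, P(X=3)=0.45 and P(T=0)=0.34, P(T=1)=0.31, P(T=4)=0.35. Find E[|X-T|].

E[|X-T|] = Σ_x Σ_t |x-t| · P(X=x)P(T=t)
 = 1·0.187 + 0·0.1705 + 3·0.1925 + 3·0.153 + 2·0.1395 + 1·0.1575
 = 0.187 + 0 + 0.5775 + 0.459 + 0.279 + 0.1575
 = 1.66

1.66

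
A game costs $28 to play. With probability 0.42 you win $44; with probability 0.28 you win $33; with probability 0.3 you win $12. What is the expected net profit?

3.32

E[payout] = 44·0.42 + 33·0.28 + 12·0.3
 = 18.48 + 9.24 + 3.6
 = 31.32
Net = 31.32 - 28 = 3.32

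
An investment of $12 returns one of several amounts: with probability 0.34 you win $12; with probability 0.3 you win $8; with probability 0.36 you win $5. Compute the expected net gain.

-3.72

E[payout] = 12·0.34 + 8·0.3 + 5·0.36
 = 4.08 + 2.4 + 1.8
 = 8.28
Net = 8.28 - 12 = -3.72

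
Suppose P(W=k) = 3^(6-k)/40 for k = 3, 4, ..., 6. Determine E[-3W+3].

E[-3W+3] = Σ (-3w+3)·P(W=w)
 = (-6)·27/40 + (-9)·9/40 + (-12)·3/40 + (-15)·1/40
 = (-81/20) + (-81/40) + (-9/10) + (-3/8)
 = -147/20

-7.35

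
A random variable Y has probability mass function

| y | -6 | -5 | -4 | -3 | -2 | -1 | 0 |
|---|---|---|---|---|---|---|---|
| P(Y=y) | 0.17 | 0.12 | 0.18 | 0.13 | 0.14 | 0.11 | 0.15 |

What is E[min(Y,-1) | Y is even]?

P(Y is even) = 0.17 + 0.18 + 0.14 + 0.15 = 0.64.
E[min(Y,-1) | Y is even] = [(-6)·0.17 + (-4)·0.18 + (-2)·0.14 + (-1)·0.15] / 0.64
 = -2.17 / 0.64
 = -217/64

-3.390625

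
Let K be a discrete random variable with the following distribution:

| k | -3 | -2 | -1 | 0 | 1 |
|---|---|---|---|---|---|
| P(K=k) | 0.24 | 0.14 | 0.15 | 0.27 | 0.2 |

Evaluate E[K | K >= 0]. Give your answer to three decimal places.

0.426

P(K >= 0) = 0.27 + 0.2 = 0.47.
E[K | K >= 0] = [0·0.27 + 1·0.2] / 0.47
 = 0.2 / 0.47
 = 20/47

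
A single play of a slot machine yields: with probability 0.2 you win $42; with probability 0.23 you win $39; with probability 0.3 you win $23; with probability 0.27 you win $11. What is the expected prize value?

27.24

E[payout] = 42·0.2 + 39·0.23 + 23·0.3 + 11·0.27
 = 8.4 + 8.97 + 6.9 + 2.97
 = 27.24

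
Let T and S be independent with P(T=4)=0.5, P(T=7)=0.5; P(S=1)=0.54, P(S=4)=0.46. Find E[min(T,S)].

E[min(T,S)] = Σ_t Σ_s min(t,s) · P(T=t)P(S=s)
 = 1·0.27 + 4·0.23 + 1·0.27 + 4·0.23
 = 0.27 + 0.92 + 0.27 + 0.92
 = 2.38

2.38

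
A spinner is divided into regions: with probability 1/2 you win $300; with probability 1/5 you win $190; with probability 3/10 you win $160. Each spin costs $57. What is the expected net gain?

E[payout] = 300·1/2 + 190·1/5 + 160·3/10
 = 150 + 38 + 48
 = 236
Net = 236 - 57 = 179

179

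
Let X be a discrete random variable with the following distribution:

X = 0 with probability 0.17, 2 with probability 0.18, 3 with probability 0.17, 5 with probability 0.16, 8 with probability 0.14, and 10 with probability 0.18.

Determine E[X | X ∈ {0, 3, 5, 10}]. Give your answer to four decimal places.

4.5735

P(X ∈ {0, 3, 5, 10}) = 0.17 + 0.17 + 0.16 + 0.18 = 0.68.
E[X | X ∈ {0, 3, 5, 10}] = [0·0.17 + 3·0.17 + 5·0.16 + 10·0.18] / 0.68
 = 3.11 / 0.68
 = 311/68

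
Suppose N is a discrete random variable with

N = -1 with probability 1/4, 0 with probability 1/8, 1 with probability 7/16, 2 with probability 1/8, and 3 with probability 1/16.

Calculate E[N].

0.625

E[N] = Σ n·P(N=n)
 = (-1)·1/4 + 0·1/8 + 1·7/16 + 2·1/8 + 3·1/16
 = (-1/4) + 0 + 7/16 + 1/4 + 3/16
 = 5/8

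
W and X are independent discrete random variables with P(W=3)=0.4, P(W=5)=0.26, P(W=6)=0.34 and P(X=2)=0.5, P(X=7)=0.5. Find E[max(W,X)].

E[max(W,X)] = Σ_w Σ_x max(w,x) · P(W=w)P(X=x)
 = 3·0.2 + 7·0.2 + 5·0.13 + 7·0.13 + 6·0.17 + 7·0.17
 = 0.6 + 1.4 + 0.65 + 0.91 + 1.02 + 1.19
 = 5.77

5.77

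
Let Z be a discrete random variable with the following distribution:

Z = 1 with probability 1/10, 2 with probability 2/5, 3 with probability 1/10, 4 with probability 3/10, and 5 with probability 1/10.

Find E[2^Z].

E[2^Z] = Σ 2^z·P(Z=z)
 = 2·1/10 + 4·2/5 + 8·1/10 + 16·3/10 + 32·1/10
 = 1/5 + 8/5 + 4/5 + 24/5 + 16/5
 = 53/5

10.6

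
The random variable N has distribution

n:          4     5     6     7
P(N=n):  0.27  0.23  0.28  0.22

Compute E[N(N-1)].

E[N(N-1)] = Σ n(n-1)·P(N=n)
 = 12·0.27 + 20·0.23 + 30·0.28 + 42·0.22
 = 3.24 + 4.6 + 8.4 + 9.24
 = 25.48

25.48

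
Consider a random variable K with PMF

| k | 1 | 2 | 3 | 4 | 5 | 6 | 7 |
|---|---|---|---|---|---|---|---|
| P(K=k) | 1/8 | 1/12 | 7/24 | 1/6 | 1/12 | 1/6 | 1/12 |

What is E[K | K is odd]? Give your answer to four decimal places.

P(K is odd) = 1/8 + 7/24 + 1/12 + 1/12 = 7/12.
E[K | K is odd] = [1·1/8 + 3·7/24 + 5·1/12 + 7·1/12] / (7/12)
 = 2 / (7/12)
 = 24/7

3.4286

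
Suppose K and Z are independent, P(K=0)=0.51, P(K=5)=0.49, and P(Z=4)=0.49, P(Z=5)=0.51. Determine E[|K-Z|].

2.5402

E[|K-Z|] = Σ_k Σ_z |k-z| · P(K=k)P(Z=z)
 = 4·0.2499 + 5·0.2601 + 1·0.2401 + 0·0.2499
 = 0.9996 + 1.3005 + 0.2401 + 0
 = 2.5402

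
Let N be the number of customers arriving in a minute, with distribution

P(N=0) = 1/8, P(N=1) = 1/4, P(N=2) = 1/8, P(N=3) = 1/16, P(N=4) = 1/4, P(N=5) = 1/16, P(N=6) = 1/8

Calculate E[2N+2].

7.5

E[2N+2] = Σ (2n+2)·P(N=n)
 = 2·1/8 + 4·1/4 + 6·1/8 + 8·1/16 + 10·1/4 + 12·1/16 + 14·1/8
 = 1/4 + 1 + 3/4 + 1/2 + 5/2 + 3/4 + 7/4
 = 15/2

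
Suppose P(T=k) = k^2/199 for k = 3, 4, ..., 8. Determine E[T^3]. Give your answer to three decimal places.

E[T^3] = Σ t^3·P(T=t)
 = 27·9/199 + 64·16/199 + 125·25/199 + 216·36/199 + 343·49/199 + 512·64/199
 = 243/199 + 1024/199 + 3125/199 + 7776/199 + 16807/199 + 32768/199
 = 61743/199

310.266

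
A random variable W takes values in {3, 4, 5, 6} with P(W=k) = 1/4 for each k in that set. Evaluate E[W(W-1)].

17

E[W(W-1)] = Σ w(w-1)·P(W=w)
 = 6·1/4 + 12·1/4 + 20·1/4 + 30·1/4
 = 3/2 + 3 + 5 + 15/2
 = 17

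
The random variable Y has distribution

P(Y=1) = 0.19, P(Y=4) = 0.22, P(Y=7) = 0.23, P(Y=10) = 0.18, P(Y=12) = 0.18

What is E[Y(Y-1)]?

52.26

E[Y(Y-1)] = Σ y(y-1)·P(Y=y)
 = 0·0.19 + 12·0.22 + 42·0.23 + 90·0.18 + 132·0.18
 = 0 + 2.64 + 9.66 + 16.2 + 23.76
 = 52.26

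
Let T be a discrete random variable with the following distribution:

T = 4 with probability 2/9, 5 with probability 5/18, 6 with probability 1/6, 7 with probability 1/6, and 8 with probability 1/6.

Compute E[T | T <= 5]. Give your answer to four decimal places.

P(T <= 5) = 2/9 + 5/18 = 1/2.
E[T | T <= 5] = [4·2/9 + 5·5/18] / (1/2)
 = 41/18 / (1/2)
 = 41/9

4.5556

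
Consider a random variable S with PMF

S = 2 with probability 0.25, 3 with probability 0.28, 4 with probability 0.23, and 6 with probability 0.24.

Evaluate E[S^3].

76.12

E[S^3] = Σ s^3·P(S=s)
 = 8·0.25 + 27·0.28 + 64·0.23 + 216·0.24
 = 2 + 7.56 + 14.72 + 51.84
 = 76.12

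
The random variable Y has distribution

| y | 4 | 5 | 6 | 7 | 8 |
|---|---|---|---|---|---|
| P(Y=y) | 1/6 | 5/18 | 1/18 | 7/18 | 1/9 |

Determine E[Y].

6

E[Y] = Σ y·P(Y=y)
 = 4·1/6 + 5·5/18 + 6·1/18 + 7·7/18 + 8·1/9
 = 2/3 + 25/18 + 1/3 + 49/18 + 8/9
 = 6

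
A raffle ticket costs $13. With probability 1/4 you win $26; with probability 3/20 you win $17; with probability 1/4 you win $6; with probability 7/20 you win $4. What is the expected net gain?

-1.05

E[payout] = 26·1/4 + 17·3/20 + 6·1/4 + 4·7/20
 = 13/2 + 51/20 + 3/2 + 7/5
 = 239/20
Net = 239/20 - 13 = -21/20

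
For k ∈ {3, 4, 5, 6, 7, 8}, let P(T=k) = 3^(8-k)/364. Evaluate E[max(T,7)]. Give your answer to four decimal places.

7.0027

E[max(T,7)] = Σ max(t,7)·P(T=t)
 = 7·243/364 + 7·81/364 + 7·27/364 + 7·9/364 + 7·3/364 + 8·1/364
 = 243/52 + 81/52 + 27/52 + 9/52 + 3/52 + 2/91
 = 2549/364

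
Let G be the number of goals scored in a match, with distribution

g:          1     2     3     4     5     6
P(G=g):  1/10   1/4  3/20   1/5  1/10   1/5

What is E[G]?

3.55

E[G] = Σ g·P(G=g)
 = 1·1/10 + 2·1/4 + 3·3/20 + 4·1/5 + 5·1/10 + 6·1/5
 = 1/10 + 1/2 + 9/20 + 4/5 + 1/2 + 6/5
 = 71/20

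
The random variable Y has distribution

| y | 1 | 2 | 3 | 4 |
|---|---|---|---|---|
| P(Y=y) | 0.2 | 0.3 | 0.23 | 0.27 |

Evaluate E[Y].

E[Y] = Σ y·P(Y=y)
 = 1·0.2 + 2·0.3 + 3·0.23 + 4·0.27
 = 0.2 + 0.6 + 0.69 + 1.08
 = 2.57

2.57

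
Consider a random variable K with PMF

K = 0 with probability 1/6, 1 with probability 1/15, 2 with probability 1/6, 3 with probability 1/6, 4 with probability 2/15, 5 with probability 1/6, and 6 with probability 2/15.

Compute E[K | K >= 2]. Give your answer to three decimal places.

P(K >= 2) = 1/6 + 1/6 + 2/15 + 1/6 + 2/15 = 23/30.
E[K | K >= 2] = [2·1/6 + 3·1/6 + 4·2/15 + 5·1/6 + 6·2/15] / (23/30)
 = 3 / (23/30)
 = 90/23

3.913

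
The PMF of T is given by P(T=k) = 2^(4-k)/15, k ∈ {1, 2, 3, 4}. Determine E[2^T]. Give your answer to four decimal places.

4.2667

E[2^T] = Σ 2^t·P(T=t)
 = 2·8/15 + 4·4/15 + 8·2/15 + 16·1/15
 = 16/15 + 16/15 + 16/15 + 16/15
 = 64/15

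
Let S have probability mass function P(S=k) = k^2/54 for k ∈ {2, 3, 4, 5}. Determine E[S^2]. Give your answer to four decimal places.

E[S^2] = Σ s^2·P(S=s)
 = 4·2/27 + 9·1/6 + 16·8/27 + 25·25/54
 = 8/27 + 3/2 + 128/27 + 625/54
 = 163/9

18.1111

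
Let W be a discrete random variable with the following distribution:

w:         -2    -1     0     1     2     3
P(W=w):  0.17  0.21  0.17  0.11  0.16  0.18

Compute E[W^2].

3.26

E[W^2] = Σ w^2·P(W=w)
 = 4·0.17 + 1·0.21 + 0·0.17 + 1·0.11 + 4·0.16 + 9·0.18
 = 0.68 + 0.21 + 0 + 0.11 + 0.64 + 1.62
 = 3.26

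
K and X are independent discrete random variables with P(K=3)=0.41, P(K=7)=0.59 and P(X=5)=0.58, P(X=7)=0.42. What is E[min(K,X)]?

E[min(K,X)] = Σ_k Σ_x min(k,x) · P(K=k)P(X=x)
 = 3·0.2378 + 3·0.1722 + 5·0.3422 + 7·0.2478
 = 0.7134 + 0.5166 + 1.711 + 1.7346
 = 4.6756

4.6756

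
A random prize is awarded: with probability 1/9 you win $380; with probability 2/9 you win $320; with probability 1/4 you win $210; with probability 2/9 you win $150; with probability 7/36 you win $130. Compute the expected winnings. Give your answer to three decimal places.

224.444

E[payout] = 380·1/9 + 320·2/9 + 210·1/4 + 150·2/9 + 130·7/36
 = 380/9 + 640/9 + 105/2 + 100/3 + 455/18
 = 2020/9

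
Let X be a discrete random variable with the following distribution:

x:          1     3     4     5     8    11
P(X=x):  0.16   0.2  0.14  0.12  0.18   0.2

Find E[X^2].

E[X^2] = Σ x^2·P(X=x)
 = 1·0.16 + 9·0.2 + 16·0.14 + 25·0.12 + 64·0.18 + 121·0.2
 = 0.16 + 1.8 + 2.24 + 3 + 11.52 + 24.2
 = 42.92

42.92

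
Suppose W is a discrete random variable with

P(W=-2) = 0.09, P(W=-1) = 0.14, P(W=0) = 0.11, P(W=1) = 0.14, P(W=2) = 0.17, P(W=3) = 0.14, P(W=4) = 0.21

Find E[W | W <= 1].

P(W <= 1) = 0.09 + 0.14 + 0.11 + 0.14 = 0.48.
E[W | W <= 1] = [(-2)·0.09 + (-1)·0.14 + 0·0.11 + 1·0.14] / 0.48
 = -0.18 / 0.48
 = -3/8

-0.375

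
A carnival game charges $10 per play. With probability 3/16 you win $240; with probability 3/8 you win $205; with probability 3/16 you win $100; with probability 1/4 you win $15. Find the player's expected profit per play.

134.375

E[payout] = 240·3/16 + 205·3/8 + 100·3/16 + 15·1/4
 = 45 + 615/8 + 75/4 + 15/4
 = 1155/8
Net = 1155/8 - 10 = 1075/8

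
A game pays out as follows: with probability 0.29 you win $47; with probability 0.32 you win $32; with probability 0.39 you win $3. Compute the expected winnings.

25.04

E[payout] = 47·0.29 + 32·0.32 + 3·0.39
 = 13.63 + 10.24 + 1.17
 = 25.04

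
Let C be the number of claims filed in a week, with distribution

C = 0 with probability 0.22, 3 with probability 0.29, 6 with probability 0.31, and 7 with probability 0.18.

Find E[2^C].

45.42

E[2^C] = Σ 2^c·P(C=c)
 = 1·0.22 + 8·0.29 + 64·0.31 + 128·0.18
 = 0.22 + 2.32 + 19.84 + 23.04
 = 45.42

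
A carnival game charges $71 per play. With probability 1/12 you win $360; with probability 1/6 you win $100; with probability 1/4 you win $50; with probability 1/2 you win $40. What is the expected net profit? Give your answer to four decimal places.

E[payout] = 360·1/12 + 100·1/6 + 50·1/4 + 40·1/2
 = 30 + 50/3 + 25/2 + 20
 = 475/6
Net = 475/6 - 71 = 49/6

8.1667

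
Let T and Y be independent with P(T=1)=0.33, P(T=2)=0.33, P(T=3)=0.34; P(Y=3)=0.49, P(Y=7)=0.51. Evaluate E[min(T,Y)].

2.01

E[min(T,Y)] = Σ_t Σ_y min(t,y) · P(T=t)P(Y=y)
 = 1·0.1617 + 1·0.1683 + 2·0.1617 + 2·0.1683 + 3·0.1666 + 3·0.1734
 = 0.1617 + 0.1683 + 0.3234 + 0.3366 + 0.4998 + 0.5202
 = 2.01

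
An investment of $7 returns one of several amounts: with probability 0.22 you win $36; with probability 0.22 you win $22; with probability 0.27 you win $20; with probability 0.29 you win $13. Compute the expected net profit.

E[payout] = 36·0.22 + 22·0.22 + 20·0.27 + 13·0.29
 = 7.92 + 4.84 + 5.4 + 3.77
 = 21.93
Net = 21.93 - 7 = 14.93

14.93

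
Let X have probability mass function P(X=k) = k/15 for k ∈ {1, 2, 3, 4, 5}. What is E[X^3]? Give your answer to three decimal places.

E[X^3] = Σ x^3·P(X=x)
 = 1·1/15 + 8·2/15 + 27·1/5 + 64·4/15 + 125·1/3
 = 1/15 + 16/15 + 27/5 + 256/15 + 125/3
 = 979/15

65.267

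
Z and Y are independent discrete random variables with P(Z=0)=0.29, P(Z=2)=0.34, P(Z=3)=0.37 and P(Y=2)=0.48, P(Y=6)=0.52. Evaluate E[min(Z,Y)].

1.6124

E[min(Z,Y)] = Σ_z Σ_y min(z,y) · P(Z=z)P(Y=y)
 = 0·0.1392 + 0·0.1508 + 2·0.1632 + 2·0.1768 + 2·0.1776 + 3·0.1924
 = 0 + 0 + 0.3264 + 0.3536 + 0.3552 + 0.5772
 = 1.6124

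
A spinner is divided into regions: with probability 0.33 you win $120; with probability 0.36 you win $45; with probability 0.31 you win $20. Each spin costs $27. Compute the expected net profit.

E[payout] = 120·0.33 + 45·0.36 + 20·0.31
 = 39.6 + 16.2 + 6.2
 = 62
Net = 62 - 27 = 35

35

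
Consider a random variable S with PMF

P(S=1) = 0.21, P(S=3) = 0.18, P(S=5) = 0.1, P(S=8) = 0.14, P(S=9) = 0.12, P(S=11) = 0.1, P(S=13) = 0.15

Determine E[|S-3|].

4.34

E[|S-3|] = Σ |s-3|·P(S=s)
 = 2·0.21 + 0·0.18 + 2·0.1 + 5·0.14 + 6·0.12 + 8·0.1 + 10·0.15
 = 0.42 + 0 + 0.2 + 0.7 + 0.72 + 0.8 + 1.5
 = 4.34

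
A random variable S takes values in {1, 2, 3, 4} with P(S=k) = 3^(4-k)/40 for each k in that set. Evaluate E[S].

1.45

E[S] = Σ s·P(S=s)
 = 1·27/40 + 2·9/40 + 3·3/40 + 4·1/40
 = 27/40 + 9/20 + 9/40 + 1/10
 = 29/20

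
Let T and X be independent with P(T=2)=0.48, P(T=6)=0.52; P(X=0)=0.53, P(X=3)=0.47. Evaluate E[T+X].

5.49

E[T+X] = Σ_t Σ_x (t+x) · P(T=t)P(X=x)
 = 2·0.2544 + 5·0.2256 + 6·0.2756 + 9·0.2444
 = 0.5088 + 1.128 + 1.6536 + 2.1996
 = 5.49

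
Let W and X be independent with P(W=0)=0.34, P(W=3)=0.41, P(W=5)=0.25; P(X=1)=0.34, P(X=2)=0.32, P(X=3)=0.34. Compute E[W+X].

4.48

E[W+X] = Σ_w Σ_x (w+x) · P(W=w)P(X=x)
 = 1·0.1156 + 2·0.1088 + 3·0.1156 + 4·0.1394 + 5·0.1312 + 6·0.1394 + 6·0.085 + 7·0.08 + 8·0.085
 = 0.1156 + 0.2176 + 0.3468 + 0.5576 + 0.656 + 0.8364 + 0.51 + 0.56 + 0.68
 = 4.48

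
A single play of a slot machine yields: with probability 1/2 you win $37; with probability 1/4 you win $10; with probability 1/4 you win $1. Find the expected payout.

E[payout] = 37·1/2 + 10·1/4 + 1·1/4
 = 37/2 + 5/2 + 1/4
 = 85/4

21.25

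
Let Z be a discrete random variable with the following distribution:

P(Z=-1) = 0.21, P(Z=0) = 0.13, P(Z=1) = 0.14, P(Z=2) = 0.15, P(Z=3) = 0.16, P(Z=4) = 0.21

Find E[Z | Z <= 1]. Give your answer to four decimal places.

P(Z <= 1) = 0.21 + 0.13 + 0.14 = 0.48.
E[Z | Z <= 1] = [(-1)·0.21 + 0·0.13 + 1·0.14] / 0.48
 = -0.07 / 0.48
 = -7/48

-0.1458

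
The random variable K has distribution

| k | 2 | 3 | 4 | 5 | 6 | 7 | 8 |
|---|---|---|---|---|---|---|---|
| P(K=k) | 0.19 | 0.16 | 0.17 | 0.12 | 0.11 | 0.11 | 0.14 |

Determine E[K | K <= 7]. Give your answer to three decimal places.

4.151

P(K <= 7) = 0.19 + 0.16 + 0.17 + 0.12 + 0.11 + 0.11 = 0.86.
E[K | K <= 7] = [2·0.19 + 3·0.16 + 4·0.17 + 5·0.12 + 6·0.11 + 7·0.11] / 0.86
 = 3.57 / 0.86
 = 357/86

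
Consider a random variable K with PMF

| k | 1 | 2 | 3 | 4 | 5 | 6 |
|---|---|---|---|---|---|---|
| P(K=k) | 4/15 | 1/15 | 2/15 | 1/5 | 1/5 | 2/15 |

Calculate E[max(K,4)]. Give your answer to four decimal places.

E[max(K,4)] = Σ max(k,4)·P(K=k)
 = 4·4/15 + 4·1/15 + 4·2/15 + 4·1/5 + 5·1/5 + 6·2/15
 = 16/15 + 4/15 + 8/15 + 4/5 + 1 + 4/5
 = 67/15

4.4667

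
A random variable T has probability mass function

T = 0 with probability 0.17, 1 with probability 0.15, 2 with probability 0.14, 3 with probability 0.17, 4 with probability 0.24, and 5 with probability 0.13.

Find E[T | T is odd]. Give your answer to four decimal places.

2.9111

P(T is odd) = 0.15 + 0.17 + 0.13 = 0.45.
E[T | T is odd] = [1·0.15 + 3·0.17 + 5·0.13] / 0.45
 = 1.31 / 0.45
 = 131/45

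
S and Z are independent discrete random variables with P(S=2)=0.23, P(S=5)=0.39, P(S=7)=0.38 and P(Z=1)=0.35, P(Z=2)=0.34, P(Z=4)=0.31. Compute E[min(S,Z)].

2.1274

E[min(S,Z)] = Σ_s Σ_z min(s,z) · P(S=s)P(Z=z)
 = 1·0.0805 + 2·0.0782 + 2·0.0713 + 1·0.1365 + 2·0.1326 + 4·0.1209 + 1·0.133 + 2·0.1292 + 4·0.1178
 = 0.0805 + 0.1564 + 0.1426 + 0.1365 + 0.2652 + 0.4836 + 0.133 + 0.2584 + 0.4712
 = 2.1274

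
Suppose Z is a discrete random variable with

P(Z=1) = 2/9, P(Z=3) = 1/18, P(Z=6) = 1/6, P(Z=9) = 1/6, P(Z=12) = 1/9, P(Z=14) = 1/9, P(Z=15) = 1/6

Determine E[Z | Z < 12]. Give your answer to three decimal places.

4.727

P(Z < 12) = 2/9 + 1/18 + 1/6 + 1/6 = 11/18.
E[Z | Z < 12] = [1·2/9 + 3·1/18 + 6·1/6 + 9·1/6] / (11/18)
 = 26/9 / (11/18)
 = 52/11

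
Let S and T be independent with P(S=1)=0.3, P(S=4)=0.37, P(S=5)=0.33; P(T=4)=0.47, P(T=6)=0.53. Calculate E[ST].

E[ST] = Σ_s Σ_t st · P(S=s)P(T=t)
 = 4·0.141 + 6·0.159 + 16·0.1739 + 24·0.1961 + 20·0.1551 + 30·0.1749
 = 0.564 + 0.954 + 2.7824 + 4.7064 + 3.102 + 5.247
 = 17.3558

17.3558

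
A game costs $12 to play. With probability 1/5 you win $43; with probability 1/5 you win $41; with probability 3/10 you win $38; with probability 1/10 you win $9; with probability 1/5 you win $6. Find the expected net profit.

E[payout] = 43·1/5 + 41·1/5 + 38·3/10 + 9·1/10 + 6·1/5
 = 43/5 + 41/5 + 57/5 + 9/10 + 6/5
 = 303/10
Net = 303/10 - 12 = 183/10

18.3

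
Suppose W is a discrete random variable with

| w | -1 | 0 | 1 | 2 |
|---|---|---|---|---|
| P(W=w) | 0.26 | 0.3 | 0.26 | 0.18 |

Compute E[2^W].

1.67

E[2^W] = Σ 2^w·P(W=w)
 = 0.5·0.26 + 1·0.3 + 2·0.26 + 4·0.18
 = 0.13 + 0.3 + 0.52 + 0.72
 = 1.67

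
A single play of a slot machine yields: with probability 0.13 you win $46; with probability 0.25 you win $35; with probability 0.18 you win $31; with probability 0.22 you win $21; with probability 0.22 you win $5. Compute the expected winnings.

26.03

E[payout] = 46·0.13 + 35·0.25 + 31·0.18 + 21·0.22 + 5·0.22
 = 5.98 + 8.75 + 5.58 + 4.62 + 1.1
 = 26.03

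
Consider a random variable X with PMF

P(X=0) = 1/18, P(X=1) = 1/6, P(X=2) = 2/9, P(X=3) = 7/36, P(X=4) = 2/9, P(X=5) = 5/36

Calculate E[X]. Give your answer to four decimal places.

E[X] = Σ x·P(X=x)
 = 0·1/18 + 1·1/6 + 2·2/9 + 3·7/36 + 4·2/9 + 5·5/36
 = 0 + 1/6 + 4/9 + 7/12 + 8/9 + 25/36
 = 25/9

2.7778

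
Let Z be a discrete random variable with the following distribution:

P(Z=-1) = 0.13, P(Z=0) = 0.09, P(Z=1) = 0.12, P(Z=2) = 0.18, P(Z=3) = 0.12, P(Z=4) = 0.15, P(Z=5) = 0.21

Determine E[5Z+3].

14.8

E[5Z+3] = Σ (5z+3)·P(Z=z)
 = (-2)·0.13 + 3·0.09 + 8·0.12 + 13·0.18 + 18·0.12 + 23·0.15 + 28·0.21
 = (-0.26) + 0.27 + 0.96 + 2.34 + 2.16 + 3.45 + 5.88
 = 14.8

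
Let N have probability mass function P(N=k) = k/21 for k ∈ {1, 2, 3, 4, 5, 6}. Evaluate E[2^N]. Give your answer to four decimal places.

30.5714

E[2^N] = Σ 2^n·P(N=n)
 = 2·1/21 + 4·2/21 + 8·1/7 + 16·4/21 + 32·5/21 + 64·2/7
 = 2/21 + 8/21 + 8/7 + 64/21 + 160/21 + 128/7
 = 214/7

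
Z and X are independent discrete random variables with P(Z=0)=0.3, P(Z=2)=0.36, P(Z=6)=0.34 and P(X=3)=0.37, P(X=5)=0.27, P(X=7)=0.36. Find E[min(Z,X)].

2.2908

E[min(Z,X)] = Σ_z Σ_x min(z,x) · P(Z=z)P(X=x)
 = 0·0.111 + 0·0.081 + 0·0.108 + 2·0.1332 + 2·0.0972 + 2·0.1296 + 3·0.1258 + 5·0.0918 + 6·0.1224
 = 0 + 0 + 0 + 0.2664 + 0.1944 + 0.2592 + 0.3774 + 0.459 + 0.7344
 = 2.2908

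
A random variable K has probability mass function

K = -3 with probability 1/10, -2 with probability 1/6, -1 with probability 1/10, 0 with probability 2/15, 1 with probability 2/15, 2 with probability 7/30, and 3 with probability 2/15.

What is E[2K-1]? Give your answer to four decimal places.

E[2K-1] = Σ (2k-1)·P(K=k)
 = (-7)·1/10 + (-5)·1/6 + (-3)·1/10 + (-1)·2/15 + 1·2/15 + 3·7/30 + 5·2/15
 = (-7/10) + (-5/6) + (-3/10) + (-2/15) + 2/15 + 7/10 + 2/3
 = -7/15

-0.4667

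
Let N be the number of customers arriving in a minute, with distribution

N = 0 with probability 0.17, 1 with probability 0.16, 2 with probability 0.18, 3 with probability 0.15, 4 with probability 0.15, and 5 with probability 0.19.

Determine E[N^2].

9.38

E[N^2] = Σ n^2·P(N=n)
 = 0·0.17 + 1·0.16 + 4·0.18 + 9·0.15 + 16·0.15 + 25·0.19
 = 0 + 0.16 + 0.72 + 1.35 + 2.4 + 4.75
 = 9.38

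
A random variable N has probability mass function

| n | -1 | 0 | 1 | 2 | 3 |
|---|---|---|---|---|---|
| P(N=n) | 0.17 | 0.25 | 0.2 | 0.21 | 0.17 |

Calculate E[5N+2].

6.8

E[5N+2] = Σ (5n+2)·P(N=n)
 = (-3)·0.17 + 2·0.25 + 7·0.2 + 12·0.21 + 17·0.17
 = (-0.51) + 0.5 + 1.4 + 2.52 + 2.89
 = 6.8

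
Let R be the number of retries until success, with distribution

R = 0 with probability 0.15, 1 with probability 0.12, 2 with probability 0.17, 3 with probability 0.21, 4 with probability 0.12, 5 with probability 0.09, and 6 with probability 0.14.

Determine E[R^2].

E[R^2] = Σ r^2·P(R=r)
 = 0·0.15 + 1·0.12 + 4·0.17 + 9·0.21 + 16·0.12 + 25·0.09 + 36·0.14
 = 0 + 0.12 + 0.68 + 1.89 + 1.92 + 2.25 + 5.04
 = 11.9

11.9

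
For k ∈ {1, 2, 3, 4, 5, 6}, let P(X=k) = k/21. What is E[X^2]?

E[X^2] = Σ x^2·P(X=x)
 = 1·1/21 + 4·2/21 + 9·1/7 + 16·4/21 + 25·5/21 + 36·2/7
 = 1/21 + 8/21 + 9/7 + 64/21 + 125/21 + 72/7
 = 21

21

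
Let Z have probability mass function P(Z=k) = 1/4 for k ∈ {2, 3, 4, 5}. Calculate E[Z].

E[Z] = Σ z·P(Z=z)
 = 2·1/4 + 3·1/4 + 4·1/4 + 5·1/4
 = 1/2 + 3/4 + 1 + 5/4
 = 7/2

3.5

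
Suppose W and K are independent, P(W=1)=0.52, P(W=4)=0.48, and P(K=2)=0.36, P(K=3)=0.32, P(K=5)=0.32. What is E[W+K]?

E[W+K] = Σ_w Σ_k (w+k) · P(W=w)P(K=k)
 = 3·0.1872 + 4·0.1664 + 6·0.1664 + 6·0.1728 + 7·0.1536 + 9·0.1536
 = 0.5616 + 0.6656 + 0.9984 + 1.0368 + 1.0752 + 1.3824
 = 5.72

5.72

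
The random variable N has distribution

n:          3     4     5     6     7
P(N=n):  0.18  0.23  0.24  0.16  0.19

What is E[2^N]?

E[2^N] = Σ 2^n·P(N=n)
 = 8·0.18 + 16·0.23 + 32·0.24 + 64·0.16 + 128·0.19
 = 1.44 + 3.68 + 7.68 + 10.24 + 24.32
 = 47.36

47.36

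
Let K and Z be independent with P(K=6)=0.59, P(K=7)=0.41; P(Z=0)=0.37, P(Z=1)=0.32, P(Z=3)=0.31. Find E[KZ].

8.0125

E[KZ] = Σ_k Σ_z kz · P(K=k)P(Z=z)
 = 0·0.2183 + 6·0.1888 + 18·0.1829 + 0·0.1517 + 7·0.1312 + 21·0.1271
 = 0 + 1.1328 + 3.2922 + 0 + 0.9184 + 2.6691
 = 8.0125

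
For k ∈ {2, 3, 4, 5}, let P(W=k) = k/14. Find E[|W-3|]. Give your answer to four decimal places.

1.1429

E[|W-3|] = Σ |w-3|·P(W=w)
 = 1·1/7 + 0·3/14 + 1·2/7 + 2·5/14
 = 1/7 + 0 + 2/7 + 5/7
 = 8/7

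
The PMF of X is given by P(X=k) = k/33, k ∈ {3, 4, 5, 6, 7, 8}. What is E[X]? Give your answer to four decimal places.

6.0303

E[X] = Σ x·P(X=x)
 = 3·1/11 + 4·4/33 + 5·5/33 + 6·2/11 + 7·7/33 + 8·8/33
 = 3/11 + 16/33 + 25/33 + 12/11 + 49/33 + 64/33
 = 199/33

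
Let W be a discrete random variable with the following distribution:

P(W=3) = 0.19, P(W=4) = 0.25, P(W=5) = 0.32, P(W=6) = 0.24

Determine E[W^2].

22.35

E[W^2] = Σ w^2·P(W=w)
 = 9·0.19 + 16·0.25 + 25·0.32 + 36·0.24
 = 1.71 + 4 + 8 + 8.64
 = 22.35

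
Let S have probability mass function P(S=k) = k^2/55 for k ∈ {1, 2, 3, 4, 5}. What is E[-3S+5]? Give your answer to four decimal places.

E[-3S+5] = Σ (-3s+5)·P(S=s)
 = 2·1/55 + (-1)·4/55 + (-4)·9/55 + (-7)·16/55 + (-10)·5/11
 = 2/55 + (-4/55) + (-36/55) + (-112/55) + (-50/11)
 = -80/11

-7.2727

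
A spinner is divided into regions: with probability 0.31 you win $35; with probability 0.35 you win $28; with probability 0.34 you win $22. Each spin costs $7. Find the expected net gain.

21.13

E[payout] = 35·0.31 + 28·0.35 + 22·0.34
 = 10.85 + 9.8 + 7.48
 = 28.13
Net = 28.13 - 7 = 21.13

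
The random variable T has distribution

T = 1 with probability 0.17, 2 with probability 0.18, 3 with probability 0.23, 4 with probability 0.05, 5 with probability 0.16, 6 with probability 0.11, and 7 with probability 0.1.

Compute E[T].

E[T] = Σ t·P(T=t)
 = 1·0.17 + 2·0.18 + 3·0.23 + 4·0.05 + 5·0.16 + 6·0.11 + 7·0.1
 = 0.17 + 0.36 + 0.69 + 0.2 + 0.8 + 0.66 + 0.7
 = 3.58

3.58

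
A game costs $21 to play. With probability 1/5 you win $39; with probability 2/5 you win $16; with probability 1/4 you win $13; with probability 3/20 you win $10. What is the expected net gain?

-2.05

E[payout] = 39·1/5 + 16·2/5 + 13·1/4 + 10·3/20
 = 39/5 + 32/5 + 13/4 + 3/2
 = 379/20
Net = 379/20 - 21 = -41/20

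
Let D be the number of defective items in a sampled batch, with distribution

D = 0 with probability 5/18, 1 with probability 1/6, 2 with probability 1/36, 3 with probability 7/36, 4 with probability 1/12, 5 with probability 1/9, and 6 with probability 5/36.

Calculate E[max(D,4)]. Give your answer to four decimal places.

E[max(D,4)] = Σ max(d,4)·P(D=d)
 = 4·5/18 + 4·1/6 + 4·1/36 + 4·7/36 + 4·1/12 + 5·1/9 + 6·5/36
 = 10/9 + 2/3 + 1/9 + 7/9 + 1/3 + 5/9 + 5/6
 = 79/18

4.3889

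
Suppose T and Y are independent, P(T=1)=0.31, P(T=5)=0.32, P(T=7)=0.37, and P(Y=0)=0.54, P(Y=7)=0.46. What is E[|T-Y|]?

E[|T-Y|] = Σ_t Σ_y |t-y| · P(T=t)P(Y=y)
 = 1·0.1674 + 6·0.1426 + 5·0.1728 + 2·0.1472 + 7·0.1998 + 0·0.1702
 = 0.1674 + 0.8556 + 0.864 + 0.2944 + 1.3986 + 0
 = 3.58

3.58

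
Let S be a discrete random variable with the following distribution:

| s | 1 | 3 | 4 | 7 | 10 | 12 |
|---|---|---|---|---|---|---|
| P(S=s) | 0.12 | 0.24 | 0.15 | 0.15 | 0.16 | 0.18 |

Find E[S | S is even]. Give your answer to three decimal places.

8.898

P(S is even) = 0.15 + 0.16 + 0.18 = 0.49.
E[S | S is even] = [4·0.15 + 10·0.16 + 12·0.18] / 0.49
 = 4.36 / 0.49
 = 436/49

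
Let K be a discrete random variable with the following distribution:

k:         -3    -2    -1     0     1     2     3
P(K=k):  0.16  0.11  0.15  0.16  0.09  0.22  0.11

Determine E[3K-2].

-1.97

E[3K-2] = Σ (3k-2)·P(K=k)
 = (-11)·0.16 + (-8)·0.11 + (-5)·0.15 + (-2)·0.16 + 1·0.09 + 4·0.22 + 7·0.11
 = (-1.76) + (-0.88) + (-0.75) + (-0.32) + 0.09 + 0.88 + 0.77
 = -1.97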